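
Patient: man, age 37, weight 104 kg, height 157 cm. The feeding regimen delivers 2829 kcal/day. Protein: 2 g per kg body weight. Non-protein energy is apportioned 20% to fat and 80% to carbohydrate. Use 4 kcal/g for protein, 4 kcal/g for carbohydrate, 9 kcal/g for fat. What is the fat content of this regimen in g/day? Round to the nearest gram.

Protein = 2 × 104 = 208 g → 208 × 4 = 832 kcal.
Non-protein calories = 2829 − 832 = 1997 kcal.
Fat: 20% × 1997 = 399.4 kcal; carbohydrate: 1597.6 kcal.
Fat: 399.4 kcal ÷ 9 kcal/g = 44.3778 g.

44 g/day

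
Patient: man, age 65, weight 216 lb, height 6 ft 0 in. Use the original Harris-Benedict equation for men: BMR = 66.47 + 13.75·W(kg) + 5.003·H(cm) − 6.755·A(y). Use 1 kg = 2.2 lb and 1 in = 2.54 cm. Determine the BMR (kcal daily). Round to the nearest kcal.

1892 kcal daily

Convert to metric: weight = 216 ÷ 2.2 = 98.1818 kg; height = (6×12 + 0) × 2.54 = 72 × 2.54 = 182.88 cm.
Harris-Benedict: BMR = 66.47 + 13.75(98.1818) + 5.003(182.88) − 6.755(65) = 1892.3436 kcal/day.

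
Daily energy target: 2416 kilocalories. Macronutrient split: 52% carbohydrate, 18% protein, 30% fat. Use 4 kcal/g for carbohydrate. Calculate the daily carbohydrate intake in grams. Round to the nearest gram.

Carbohydrate energy = 52% × 2416 = 1256.32 kcal.
At 4 kcal/g: 1256.32 ÷ 4 = 314.08 g.

314 g/day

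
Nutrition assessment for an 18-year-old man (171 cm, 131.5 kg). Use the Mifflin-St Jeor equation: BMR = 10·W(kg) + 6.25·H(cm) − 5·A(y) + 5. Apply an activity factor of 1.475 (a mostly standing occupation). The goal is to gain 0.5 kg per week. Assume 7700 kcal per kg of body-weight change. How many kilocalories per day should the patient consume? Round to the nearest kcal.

3941 kilocalories per day

Mifflin-St Jeor (male): BMR = 10(131.5) + 6.25(171) − 5(18) + 5 = 1315 + 1068.75 − 90 + 5 = 2298.75 kcal/day.
TEE = 2298.75 × 1.475 = 3390.6563 kcal/day.
Required daily surplus = 0.5 × 7700 ÷ 7 = 550 kcal/day.
Target intake = 3390.6563 + 550 = 3940.6563 kcal/day.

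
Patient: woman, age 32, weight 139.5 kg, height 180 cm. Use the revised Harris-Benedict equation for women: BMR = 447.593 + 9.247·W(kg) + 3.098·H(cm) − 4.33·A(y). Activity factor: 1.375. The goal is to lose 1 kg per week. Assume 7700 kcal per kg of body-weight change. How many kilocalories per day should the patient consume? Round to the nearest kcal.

Harris-Benedict: BMR = 447.593 + 9.247(139.5) + 3.098(180) − 4.33(32) = 2156.6295 kcal/day.
TEE = 2156.6295 × 1.375 = 2965.3656 kcal/day.
Required daily deficit = 1 × 7700 ÷ 7 = 1100 kcal/day.
Target intake = 2965.3656 − 1100 = 1865.3656 kcal/day.

1865 kilocalories per day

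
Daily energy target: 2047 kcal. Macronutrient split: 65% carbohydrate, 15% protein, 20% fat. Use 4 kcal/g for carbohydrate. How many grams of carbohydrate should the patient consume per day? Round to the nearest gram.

Carbohydrate energy = 65% × 2047 = 1330.55 kcal.
At 4 kcal/g: 1330.55 ÷ 4 = 332.6375 g.

333 g/day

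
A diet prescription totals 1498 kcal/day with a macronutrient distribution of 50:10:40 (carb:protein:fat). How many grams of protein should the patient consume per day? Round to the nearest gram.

Protein energy = 10% × 1498 = 149.8 kcal.
At 4 kcal/g: 149.8 ÷ 4 = 37.45 g.

37 g/day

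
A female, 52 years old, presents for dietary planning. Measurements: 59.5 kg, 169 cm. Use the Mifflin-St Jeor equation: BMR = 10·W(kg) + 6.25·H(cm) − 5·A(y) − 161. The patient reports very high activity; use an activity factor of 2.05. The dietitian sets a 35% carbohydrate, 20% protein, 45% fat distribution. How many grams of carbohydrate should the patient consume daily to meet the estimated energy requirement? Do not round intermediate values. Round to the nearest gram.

221 g/day

Mifflin-St Jeor (female): BMR = 10(59.5) + 6.25(169) − 5(52) − 161 = 595 + 1056.25 − 260 − 161 = 1230.25 kcal/day.
TEE = 1230.25 × 2.05 = 2522.0125 kcal/day.
Carbohydrate energy = 35% × 2522.0125 = 882.7044 kcal.
Carbohydrate = 882.7044 ÷ 4 kcal/g = 220.6761 g.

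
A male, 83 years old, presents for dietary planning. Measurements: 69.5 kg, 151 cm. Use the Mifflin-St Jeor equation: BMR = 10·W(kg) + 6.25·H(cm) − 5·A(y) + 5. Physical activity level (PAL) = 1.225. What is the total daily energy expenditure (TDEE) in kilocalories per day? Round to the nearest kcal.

1505 kilocalories per day

Mifflin-St Jeor (male): BMR = 10(69.5) + 6.25(151) − 5(83) + 5 = 695 + 943.75 − 415 + 5 = 1228.75 kcal/day.
TEE = BMR × activity factor = 1228.75 × 1.225 = 1505.2188 kcal/day.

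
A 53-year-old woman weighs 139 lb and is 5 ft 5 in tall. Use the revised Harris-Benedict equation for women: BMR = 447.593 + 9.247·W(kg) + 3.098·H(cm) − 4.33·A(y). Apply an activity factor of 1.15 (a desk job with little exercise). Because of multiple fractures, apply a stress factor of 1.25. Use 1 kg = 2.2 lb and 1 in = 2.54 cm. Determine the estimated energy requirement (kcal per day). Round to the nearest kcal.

Convert to metric: weight = 139 ÷ 2.2 = 63.1818 kg; height = (5×12 + 5) × 2.54 = 65 × 2.54 = 165.1 cm.
Harris-Benedict: BMR = 447.593 + 9.247(63.1818) + 3.098(165.1) − 4.33(53) = 1313.8251 kcal/day.
TEE = BMR × activity factor = 1313.8251 × 1.15 = 1510.8988 kcal/day.
Apply stress factor: 1510.8988 × 1.25 = 1888.6235 kcal/day.

1889 kcal per day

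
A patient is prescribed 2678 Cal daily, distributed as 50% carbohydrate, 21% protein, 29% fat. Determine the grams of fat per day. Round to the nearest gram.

86 g/day

Fat energy = 29% × 2678 = 776.62 kcal.
At 9 kcal/g: 776.62 ÷ 9 = 86.2911 g.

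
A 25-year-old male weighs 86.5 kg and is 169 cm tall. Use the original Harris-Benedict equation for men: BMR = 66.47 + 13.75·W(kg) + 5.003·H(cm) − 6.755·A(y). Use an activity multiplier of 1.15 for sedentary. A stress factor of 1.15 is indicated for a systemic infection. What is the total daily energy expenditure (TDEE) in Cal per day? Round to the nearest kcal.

Harris-Benedict: BMR = 66.47 + 13.75(86.5) + 5.003(169) − 6.755(25) = 1932.477 kcal/day.
TEE = BMR × activity factor = 1932.477 × 1.15 = 2222.3486 kcal/day.
Apply stress factor: 2222.3486 × 1.15 = 2555.7008 kcal/day.

2556 Cal per day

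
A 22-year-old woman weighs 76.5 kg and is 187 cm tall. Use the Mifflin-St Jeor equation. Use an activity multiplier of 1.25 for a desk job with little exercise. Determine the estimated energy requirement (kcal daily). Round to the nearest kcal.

2078 kcal daily

Mifflin-St Jeor (female): BMR = 10(76.5) + 6.25(187) − 5(22) − 161 = 765 + 1168.75 − 110 − 161 = 1662.75 kcal/day.
TEE = BMR × activity factor = 1662.75 × 1.25 = 2078.4375 kcal/day.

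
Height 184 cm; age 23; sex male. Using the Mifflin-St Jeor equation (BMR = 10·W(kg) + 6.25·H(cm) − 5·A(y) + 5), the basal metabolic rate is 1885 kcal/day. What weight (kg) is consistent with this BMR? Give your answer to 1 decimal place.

1885 = 10·W + 6.25(184) − 5(23) + 5
10·W = 1885 − 1040 = 845, so W = 84.5 kg.

84.5 kg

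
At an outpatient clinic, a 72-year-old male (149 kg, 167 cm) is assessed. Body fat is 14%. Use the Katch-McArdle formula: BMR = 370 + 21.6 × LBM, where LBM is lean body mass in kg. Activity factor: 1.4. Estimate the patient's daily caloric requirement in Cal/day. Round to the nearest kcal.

LBM = 149 × (1 − 0.14) = 128.14 kg. Katch-McArdle: BMR = 370 + 21.6 × 128.14 = 3137.824 kcal/day.
TEE = BMR × activity factor = 3137.824 × 1.4 = 4392.9536 kcal/day.

4393 Cal/day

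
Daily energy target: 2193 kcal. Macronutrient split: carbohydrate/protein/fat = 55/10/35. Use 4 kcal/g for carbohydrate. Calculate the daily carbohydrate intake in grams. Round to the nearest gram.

Carbohydrate energy = 55% × 2193 = 1206.15 kcal.
At 4 kcal/g: 1206.15 ÷ 4 = 301.5375 g.

302 g/day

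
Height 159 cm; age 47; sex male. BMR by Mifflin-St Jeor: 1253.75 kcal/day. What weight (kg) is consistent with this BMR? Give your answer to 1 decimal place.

49.0 kg

1253.75 = 10·W + 6.25(159) − 5(47) + 5
10·W = 1253.75 − 763.75 = 490, so W = 49 kg.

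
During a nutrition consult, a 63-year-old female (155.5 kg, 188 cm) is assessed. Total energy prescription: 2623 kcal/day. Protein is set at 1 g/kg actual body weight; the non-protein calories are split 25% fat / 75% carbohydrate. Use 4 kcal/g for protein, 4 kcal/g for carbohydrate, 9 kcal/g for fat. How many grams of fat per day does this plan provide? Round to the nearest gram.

Protein = 1 × 155.5 = 155.5 g → 155.5 × 4 = 622 kcal.
Non-protein calories = 2623 − 622 = 2001 kcal.
Fat: 25% × 2001 = 500.25 kcal; carbohydrate: 1500.75 kcal.
Fat: 500.25 kcal ÷ 9 kcal/g = 55.5833 g.

56 g/day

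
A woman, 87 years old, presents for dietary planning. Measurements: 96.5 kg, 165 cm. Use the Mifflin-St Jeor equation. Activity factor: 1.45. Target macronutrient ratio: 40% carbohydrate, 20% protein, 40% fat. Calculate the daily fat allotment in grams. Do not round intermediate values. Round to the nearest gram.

Mifflin-St Jeor (female): BMR = 10(96.5) + 6.25(165) − 5(87) − 161 = 965 + 1031.25 − 435 − 161 = 1400.25 kcal/day.
TEE = 1400.25 × 1.45 = 2030.3625 kcal/day.
Fat energy = 40% × 2030.3625 = 812.145 kcal.
Fat = 812.145 ÷ 9 kcal/g = 90.2383 g.

90 g/day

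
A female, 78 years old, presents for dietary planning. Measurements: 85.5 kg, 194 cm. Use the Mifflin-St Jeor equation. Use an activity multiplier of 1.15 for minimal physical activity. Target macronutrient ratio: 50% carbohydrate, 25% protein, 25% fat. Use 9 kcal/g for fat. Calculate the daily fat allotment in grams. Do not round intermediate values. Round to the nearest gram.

Mifflin-St Jeor (female): BMR = 10(85.5) + 6.25(194) − 5(78) − 161 = 855 + 1212.5 − 390 − 161 = 1516.5 kcal/day.
TEE = 1516.5 × 1.15 = 1743.975 kcal/day.
Fat energy = 25% × 1743.975 = 435.9938 kcal.
Fat = 435.9938 ÷ 9 kcal/g = 48.4438 g.

48 g/day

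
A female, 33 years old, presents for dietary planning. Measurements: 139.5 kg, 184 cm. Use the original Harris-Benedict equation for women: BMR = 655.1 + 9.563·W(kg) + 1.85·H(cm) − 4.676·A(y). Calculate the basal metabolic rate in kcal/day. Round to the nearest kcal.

2175 kcal/day

Harris-Benedict: BMR = 655.1 + 9.563(139.5) + 1.85(184) − 4.676(33) = 2175.2305 kcal/day.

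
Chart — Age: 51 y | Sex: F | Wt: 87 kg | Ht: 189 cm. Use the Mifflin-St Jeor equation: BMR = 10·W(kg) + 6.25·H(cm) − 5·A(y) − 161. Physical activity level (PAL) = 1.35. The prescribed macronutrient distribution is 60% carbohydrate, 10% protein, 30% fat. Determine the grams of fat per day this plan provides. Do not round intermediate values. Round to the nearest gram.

Mifflin-St Jeor (female): BMR = 10(87) + 6.25(189) − 5(51) − 161 = 870 + 1181.25 − 255 − 161 = 1635.25 kcal/day.
TEE = 1635.25 × 1.35 = 2207.5875 kcal/day.
Fat energy = 30% × 2207.5875 = 662.2763 kcal.
Fat = 662.2763 ÷ 9 kcal/g = 73.5863 g.

74 g/day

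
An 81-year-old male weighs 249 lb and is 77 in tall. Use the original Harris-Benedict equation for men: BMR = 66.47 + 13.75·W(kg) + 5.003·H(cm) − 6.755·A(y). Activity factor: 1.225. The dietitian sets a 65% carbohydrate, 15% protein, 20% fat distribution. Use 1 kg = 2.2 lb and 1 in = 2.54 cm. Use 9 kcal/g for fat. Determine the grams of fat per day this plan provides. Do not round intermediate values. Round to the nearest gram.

56 g/day

Convert to metric: weight = 249 ÷ 2.2 = 113.1818 kg; height = 77 × 2.54 = 195.58 cm.
Harris-Benedict: BMR = 66.47 + 13.75(113.1818) + 5.003(195.58) − 6.755(81) = 2054.0517 kcal/day.
TEE = 2054.0517 × 1.225 = 2516.2134 kcal/day.
Fat energy = 20% × 2516.2134 = 503.2427 kcal.
Fat = 503.2427 ÷ 9 kcal/g = 55.9159 g.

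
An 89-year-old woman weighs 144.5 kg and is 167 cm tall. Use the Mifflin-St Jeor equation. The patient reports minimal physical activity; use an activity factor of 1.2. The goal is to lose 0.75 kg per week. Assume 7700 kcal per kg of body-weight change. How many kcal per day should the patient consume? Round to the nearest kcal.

Mifflin-St Jeor (female): BMR = 10(144.5) + 6.25(167) − 5(89) − 161 = 1445 + 1043.75 − 445 − 161 = 1882.75 kcal/day.
TEE = 1882.75 × 1.2 = 2259.3 kcal/day.
Required daily deficit = 0.75 × 7700 ÷ 7 = 825 kcal/day.
Target intake = 2259.3 − 825 = 1434.3 kcal/day.

1434 kcal per day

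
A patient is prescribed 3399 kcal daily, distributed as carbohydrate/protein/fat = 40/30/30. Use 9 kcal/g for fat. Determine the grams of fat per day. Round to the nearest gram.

Fat energy = 30% × 3399 = 1019.7 kcal.
At 9 kcal/g: 1019.7 ÷ 9 = 113.3 g.

113 g/day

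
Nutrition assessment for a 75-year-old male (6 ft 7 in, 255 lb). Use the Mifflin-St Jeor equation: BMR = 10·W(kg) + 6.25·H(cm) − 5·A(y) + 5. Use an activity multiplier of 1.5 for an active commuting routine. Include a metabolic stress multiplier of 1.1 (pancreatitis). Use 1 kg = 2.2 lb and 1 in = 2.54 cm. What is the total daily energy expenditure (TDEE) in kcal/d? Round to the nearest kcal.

3371 kcal/d

Convert to metric: weight = 255 ÷ 2.2 = 115.9091 kg; height = (6×12 + 7) × 2.54 = 79 × 2.54 = 200.66 cm.
Mifflin-St Jeor (male): BMR = 10(115.9091) + 6.25(200.66) − 5(75) + 5 = 1159.0909 + 1254.125 − 375 + 5 = 2043.2159 kcal/day.
TEE = BMR × activity factor = 2043.2159 × 1.5 = 3064.8239 kcal/day.
Apply stress factor: 3064.8239 × 1.1 = 3371.3063 kcal/day.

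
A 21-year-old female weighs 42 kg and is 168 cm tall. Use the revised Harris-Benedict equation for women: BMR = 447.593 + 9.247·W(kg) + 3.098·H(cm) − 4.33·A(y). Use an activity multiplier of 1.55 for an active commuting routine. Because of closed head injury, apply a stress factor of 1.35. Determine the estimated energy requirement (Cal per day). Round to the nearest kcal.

Harris-Benedict: BMR = 447.593 + 9.247(42) + 3.098(168) − 4.33(21) = 1265.501 kcal/day.
TEE = BMR × activity factor = 1265.501 × 1.55 = 1961.5266 kcal/day.
Apply stress factor: 1961.5266 × 1.35 = 2648.0608 kcal/day.

2648 Cal per day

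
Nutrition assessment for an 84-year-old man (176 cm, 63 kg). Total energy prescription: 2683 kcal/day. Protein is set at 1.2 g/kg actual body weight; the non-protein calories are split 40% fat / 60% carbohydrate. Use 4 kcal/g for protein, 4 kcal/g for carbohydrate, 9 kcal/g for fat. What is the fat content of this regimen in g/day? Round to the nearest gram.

Protein = 1.2 × 63 = 75.6 g → 75.6 × 4 = 302.4 kcal.
Non-protein calories = 2683 − 302.4 = 2380.6 kcal.
Fat: 40% × 2380.6 = 952.24 kcal; carbohydrate: 1428.36 kcal.
Fat: 952.24 kcal ÷ 9 kcal/g = 105.8044 g.

106 g/day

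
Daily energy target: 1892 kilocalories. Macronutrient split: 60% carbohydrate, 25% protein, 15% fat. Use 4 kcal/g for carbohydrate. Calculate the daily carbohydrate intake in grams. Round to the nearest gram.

Carbohydrate energy = 60% × 1892 = 1135.2 kcal.
At 4 kcal/g: 1135.2 ÷ 4 = 283.8 g.

284 g/day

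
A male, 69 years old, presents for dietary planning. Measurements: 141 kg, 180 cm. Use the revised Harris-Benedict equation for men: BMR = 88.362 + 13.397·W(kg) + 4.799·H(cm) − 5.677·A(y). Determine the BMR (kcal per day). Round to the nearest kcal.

2449 kcal per day

Harris-Benedict: BMR = 88.362 + 13.397(141) + 4.799(180) − 5.677(69) = 2449.446 kcal/day.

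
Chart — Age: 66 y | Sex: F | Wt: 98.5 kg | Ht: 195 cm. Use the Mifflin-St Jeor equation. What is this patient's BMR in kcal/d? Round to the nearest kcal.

Mifflin-St Jeor (female): BMR = 10(98.5) + 6.25(195) − 5(66) − 161 = 985 + 1218.75 − 330 − 161 = 1712.75 kcal/day.

1713 kcal/d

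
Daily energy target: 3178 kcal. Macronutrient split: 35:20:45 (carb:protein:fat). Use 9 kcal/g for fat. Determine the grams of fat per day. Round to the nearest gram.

159 g/day

Fat energy = 45% × 3178 = 1430.1 kcal.
At 9 kcal/g: 1430.1 ÷ 9 = 158.9 g.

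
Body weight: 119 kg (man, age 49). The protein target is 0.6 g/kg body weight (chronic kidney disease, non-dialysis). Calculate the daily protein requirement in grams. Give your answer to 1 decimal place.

Protein = 0.6 g/kg × 119 kg = 71.4 g/day.

71.4 g/day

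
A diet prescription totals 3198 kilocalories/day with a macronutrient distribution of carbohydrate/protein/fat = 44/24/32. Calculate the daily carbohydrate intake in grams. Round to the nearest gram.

Carbohydrate energy = 44% × 3198 = 1407.12 kcal.
At 4 kcal/g: 1407.12 ÷ 4 = 351.78 g.

352 g/day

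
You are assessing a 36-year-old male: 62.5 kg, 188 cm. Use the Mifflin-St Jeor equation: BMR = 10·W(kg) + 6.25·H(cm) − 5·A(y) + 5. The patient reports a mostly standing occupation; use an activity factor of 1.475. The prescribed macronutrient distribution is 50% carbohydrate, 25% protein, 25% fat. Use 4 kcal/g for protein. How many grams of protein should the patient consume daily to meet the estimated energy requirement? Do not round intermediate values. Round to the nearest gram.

150 g/day

Mifflin-St Jeor (male): BMR = 10(62.5) + 6.25(188) − 5(36) + 5 = 625 + 1175 − 180 + 5 = 1625 kcal/day.
TEE = 1625 × 1.475 = 2396.875 kcal/day.
Protein energy = 25% × 2396.875 = 599.2188 kcal.
Protein = 599.2188 ÷ 4 kcal/g = 149.8047 g.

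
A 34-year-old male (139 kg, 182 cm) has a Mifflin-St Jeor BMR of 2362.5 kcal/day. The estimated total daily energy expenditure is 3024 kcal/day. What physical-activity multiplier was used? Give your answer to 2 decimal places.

1.28

Activity factor = TEE ÷ BMR = 3024 ÷ 2362.5 = 1.28.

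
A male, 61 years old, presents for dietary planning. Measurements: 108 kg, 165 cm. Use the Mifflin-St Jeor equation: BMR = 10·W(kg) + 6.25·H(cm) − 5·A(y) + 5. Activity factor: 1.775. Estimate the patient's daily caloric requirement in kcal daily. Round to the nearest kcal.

3215 kcal daily

Mifflin-St Jeor (male): BMR = 10(108) + 6.25(165) − 5(61) + 5 = 1080 + 1031.25 − 305 + 5 = 1811.25 kcal/day.
TEE = BMR × activity factor = 1811.25 × 1.775 = 3214.9688 kcal/day.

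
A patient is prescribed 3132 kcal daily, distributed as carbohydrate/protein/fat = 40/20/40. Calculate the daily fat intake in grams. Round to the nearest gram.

139 g/day

Fat energy = 40% × 3132 = 1252.8 kcal.
At 9 kcal/g: 1252.8 ÷ 9 = 139.2 g.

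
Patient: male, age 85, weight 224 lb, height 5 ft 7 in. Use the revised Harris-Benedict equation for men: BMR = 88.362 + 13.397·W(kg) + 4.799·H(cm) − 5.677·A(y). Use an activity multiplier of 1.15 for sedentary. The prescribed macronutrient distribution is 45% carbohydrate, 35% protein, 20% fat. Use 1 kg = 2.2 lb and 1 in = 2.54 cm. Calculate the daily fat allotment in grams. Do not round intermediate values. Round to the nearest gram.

46 g/day

Convert to metric: weight = 224 ÷ 2.2 = 101.8182 kg; height = (5×12 + 7) × 2.54 = 67 × 2.54 = 170.18 cm.
Harris-Benedict: BMR = 88.362 + 13.397(101.8182) + 4.799(170.18) − 5.677(85) = 1786.569 kcal/day.
TEE = 1786.569 × 1.15 = 2054.5544 kcal/day.
Fat energy = 20% × 2054.5544 = 410.9109 kcal.
Fat = 410.9109 ÷ 9 kcal/g = 45.6568 g.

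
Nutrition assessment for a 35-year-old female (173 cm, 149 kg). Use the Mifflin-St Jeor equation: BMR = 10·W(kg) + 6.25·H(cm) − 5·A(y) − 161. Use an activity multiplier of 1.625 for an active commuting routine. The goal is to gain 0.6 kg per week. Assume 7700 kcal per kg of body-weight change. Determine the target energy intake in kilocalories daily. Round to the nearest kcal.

4292 kilocalories daily

Mifflin-St Jeor (female): BMR = 10(149) + 6.25(173) − 5(35) − 161 = 1490 + 1081.25 − 175 − 161 = 2235.25 kcal/day.
TEE = 2235.25 × 1.625 = 3632.2813 kcal/day.
Required daily surplus = 0.6 × 7700 ÷ 7 = 660 kcal/day.
Target intake = 3632.2813 + 660 = 4292.2813 kcal/day.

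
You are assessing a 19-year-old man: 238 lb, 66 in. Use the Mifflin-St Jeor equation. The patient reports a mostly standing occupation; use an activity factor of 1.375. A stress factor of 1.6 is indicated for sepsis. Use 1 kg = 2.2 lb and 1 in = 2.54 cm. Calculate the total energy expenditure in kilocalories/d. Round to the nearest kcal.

4487 kilocalories/d

Convert to metric: weight = 238 ÷ 2.2 = 108.1818 kg; height = 66 × 2.54 = 167.64 cm.
Mifflin-St Jeor (male): BMR = 10(108.1818) + 6.25(167.64) − 5(19) + 5 = 1081.8182 + 1047.75 − 95 + 5 = 2039.5682 kcal/day.
TEE = BMR × activity factor = 2039.5682 × 1.375 = 2804.4063 kcal/day.
Apply stress factor: 2804.4063 × 1.6 = 4487.05 kcal/day.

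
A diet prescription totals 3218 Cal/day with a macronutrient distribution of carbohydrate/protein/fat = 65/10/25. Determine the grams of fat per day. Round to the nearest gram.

89 g/day

Fat energy = 25% × 3218 = 804.5 kcal.
At 9 kcal/g: 804.5 ÷ 9 = 89.3889 g.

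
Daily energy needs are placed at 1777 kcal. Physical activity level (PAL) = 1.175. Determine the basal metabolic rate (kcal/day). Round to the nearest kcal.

1512 kcal/day

BMR = TEE ÷ activity factor = 1777 ÷ 1.175 = 1512.3404 kcal/day.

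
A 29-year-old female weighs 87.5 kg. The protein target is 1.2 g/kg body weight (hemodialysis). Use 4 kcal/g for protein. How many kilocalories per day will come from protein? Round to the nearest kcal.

420 kcal/day

Protein = 1.2 g/kg × 87.5 kg = 105 g/day.
Protein energy = 105 g × 4 kcal/g = 420 kcal/day.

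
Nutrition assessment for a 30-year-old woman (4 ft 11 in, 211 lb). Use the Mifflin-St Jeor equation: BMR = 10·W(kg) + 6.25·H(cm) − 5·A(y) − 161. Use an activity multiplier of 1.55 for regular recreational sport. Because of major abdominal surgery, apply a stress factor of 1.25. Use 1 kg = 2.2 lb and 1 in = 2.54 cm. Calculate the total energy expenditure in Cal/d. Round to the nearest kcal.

Convert to metric: weight = 211 ÷ 2.2 = 95.9091 kg; height = (4×12 + 11) × 2.54 = 59 × 2.54 = 149.86 cm.
Mifflin-St Jeor (female): BMR = 10(95.9091) + 6.25(149.86) − 5(30) − 161 = 959.0909 + 936.625 − 150 − 161 = 1584.7159 kcal/day.
TEE = BMR × activity factor = 1584.7159 × 1.55 = 2456.3097 kcal/day.
Apply stress factor: 2456.3097 × 1.25 = 3070.3871 kcal/day.

3070 Cal/d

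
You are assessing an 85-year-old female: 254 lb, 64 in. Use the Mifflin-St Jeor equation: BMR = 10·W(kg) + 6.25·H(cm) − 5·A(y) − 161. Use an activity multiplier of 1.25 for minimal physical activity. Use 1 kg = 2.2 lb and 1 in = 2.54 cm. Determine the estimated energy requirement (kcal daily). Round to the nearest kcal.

Convert to metric: weight = 254 ÷ 2.2 = 115.4545 kg; height = 64 × 2.54 = 162.56 cm.
Mifflin-St Jeor (female): BMR = 10(115.4545) + 6.25(162.56) − 5(85) − 161 = 1154.5455 + 1016 − 425 − 161 = 1584.5455 kcal/day.
TEE = BMR × activity factor = 1584.5455 × 1.25 = 1980.6818 kcal/day.

1981 kcal daily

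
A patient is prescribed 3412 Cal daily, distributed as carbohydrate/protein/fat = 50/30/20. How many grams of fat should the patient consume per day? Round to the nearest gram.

Fat energy = 20% × 3412 = 682.4 kcal.
At 9 kcal/g: 682.4 ÷ 9 = 75.8222 g.

76 g/day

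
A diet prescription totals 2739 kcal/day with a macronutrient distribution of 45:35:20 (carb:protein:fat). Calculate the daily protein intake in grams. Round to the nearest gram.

240 g/day

Protein energy = 35% × 2739 = 958.65 kcal.
At 4 kcal/g: 958.65 ÷ 4 = 239.6625 g.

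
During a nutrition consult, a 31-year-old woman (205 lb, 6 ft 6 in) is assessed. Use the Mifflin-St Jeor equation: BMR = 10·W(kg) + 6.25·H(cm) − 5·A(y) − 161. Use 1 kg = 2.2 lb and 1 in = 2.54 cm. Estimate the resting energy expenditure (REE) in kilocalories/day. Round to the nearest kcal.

Convert to metric: weight = 205 ÷ 2.2 = 93.1818 kg; height = (6×12 + 6) × 2.54 = 78 × 2.54 = 198.12 cm.
Mifflin-St Jeor (female): BMR = 10(93.1818) + 6.25(198.12) − 5(31) − 161 = 931.8182 + 1238.25 − 155 − 161 = 1854.0682 kcal/day.

1854 kilocalories/day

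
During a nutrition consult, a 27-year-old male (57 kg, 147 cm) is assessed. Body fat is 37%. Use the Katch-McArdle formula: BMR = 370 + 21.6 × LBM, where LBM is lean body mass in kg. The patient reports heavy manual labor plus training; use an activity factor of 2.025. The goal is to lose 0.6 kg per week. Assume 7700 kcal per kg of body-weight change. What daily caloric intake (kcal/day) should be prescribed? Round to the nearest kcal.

LBM = 57 × (1 − 0.37) = 35.91 kg. Katch-McArdle: BMR = 370 + 21.6 × 35.91 = 1145.656 kcal/day.
TEE = 1145.656 × 2.025 = 2319.9534 kcal/day.
Required daily deficit = 0.6 × 7700 ÷ 7 = 660 kcal/day.
Target intake = 2319.9534 − 660 = 1659.9534 kcal/day.

1660 kcal/day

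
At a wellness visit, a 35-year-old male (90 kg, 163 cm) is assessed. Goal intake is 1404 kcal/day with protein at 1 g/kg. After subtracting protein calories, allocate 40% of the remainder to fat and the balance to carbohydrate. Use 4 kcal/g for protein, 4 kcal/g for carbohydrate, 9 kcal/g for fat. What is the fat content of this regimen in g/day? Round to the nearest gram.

Protein = 1 × 90 = 90 g → 90 × 4 = 360 kcal.
Non-protein calories = 1404 − 360 = 1044 kcal.
Fat: 40% × 1044 = 417.6 kcal; carbohydrate: 626.4 kcal.
Fat: 417.6 kcal ÷ 9 kcal/g = 46.4 g.

46 g/day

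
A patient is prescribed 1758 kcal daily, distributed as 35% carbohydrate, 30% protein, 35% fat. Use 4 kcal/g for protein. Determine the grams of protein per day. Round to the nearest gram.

132 g/day

Protein energy = 30% × 1758 = 527.4 kcal.
At 4 kcal/g: 527.4 ÷ 4 = 131.85 g.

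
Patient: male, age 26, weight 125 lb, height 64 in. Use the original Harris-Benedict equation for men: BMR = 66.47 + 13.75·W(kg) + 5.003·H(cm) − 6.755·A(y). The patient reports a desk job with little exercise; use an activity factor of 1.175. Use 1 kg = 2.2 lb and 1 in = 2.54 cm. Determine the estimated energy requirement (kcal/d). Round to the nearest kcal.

Convert to metric: weight = 125 ÷ 2.2 = 56.8182 kg; height = 64 × 2.54 = 162.56 cm.
Harris-Benedict: BMR = 66.47 + 13.75(56.8182) + 5.003(162.56) − 6.755(26) = 1485.3777 kcal/day.
TEE = BMR × activity factor = 1485.3777 × 1.175 = 1745.3188 kcal/day.

1745 kcal/d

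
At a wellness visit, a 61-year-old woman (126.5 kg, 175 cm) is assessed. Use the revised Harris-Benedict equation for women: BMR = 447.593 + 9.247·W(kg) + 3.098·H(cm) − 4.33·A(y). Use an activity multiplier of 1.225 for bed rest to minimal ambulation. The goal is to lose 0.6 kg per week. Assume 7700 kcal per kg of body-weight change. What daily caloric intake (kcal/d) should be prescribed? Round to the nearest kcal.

Harris-Benedict: BMR = 447.593 + 9.247(126.5) + 3.098(175) − 4.33(61) = 1895.3585 kcal/day.
TEE = 1895.3585 × 1.225 = 2321.8142 kcal/day.
Required daily deficit = 0.6 × 7700 ÷ 7 = 660 kcal/day.
Target intake = 2321.8142 − 660 = 1661.8142 kcal/day.

1662 kcal/d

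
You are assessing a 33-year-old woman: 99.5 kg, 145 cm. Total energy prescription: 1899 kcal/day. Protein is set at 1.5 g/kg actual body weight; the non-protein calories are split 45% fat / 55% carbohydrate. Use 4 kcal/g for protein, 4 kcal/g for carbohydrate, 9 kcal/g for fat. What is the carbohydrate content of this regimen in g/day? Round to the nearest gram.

Protein = 1.5 × 99.5 = 149.25 g → 149.25 × 4 = 597 kcal.
Non-protein calories = 1899 − 597 = 1302 kcal.
Fat: 45% × 1302 = 585.9 kcal; carbohydrate: 716.1 kcal.
Carbohydrate: 716.1 kcal ÷ 4 kcal/g = 179.025 g.

179 g/day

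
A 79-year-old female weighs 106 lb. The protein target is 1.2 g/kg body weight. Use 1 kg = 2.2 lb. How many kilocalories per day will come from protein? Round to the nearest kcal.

231 kcal/day

Weight in kg = 106 ÷ 2.2 = 48.1818 kg.
Protein = 1.2 g/kg × 48.1818 kg = 57.8182 g/day.
Protein energy = 57.8182 g × 4 kcal/g = 231.2727 kcal/day.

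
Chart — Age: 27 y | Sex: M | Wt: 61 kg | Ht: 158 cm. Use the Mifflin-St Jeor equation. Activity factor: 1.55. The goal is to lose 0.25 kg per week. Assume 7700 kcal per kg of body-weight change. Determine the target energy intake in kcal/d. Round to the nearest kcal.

2000 kcal/d

Mifflin-St Jeor (male): BMR = 10(61) + 6.25(158) − 5(27) + 5 = 610 + 987.5 − 135 + 5 = 1467.5 kcal/day.
TEE = 1467.5 × 1.55 = 2274.625 kcal/day.
Required daily deficit = 0.25 × 7700 ÷ 7 = 275 kcal/day.
Target intake = 2274.625 − 275 = 1999.625 kcal/day.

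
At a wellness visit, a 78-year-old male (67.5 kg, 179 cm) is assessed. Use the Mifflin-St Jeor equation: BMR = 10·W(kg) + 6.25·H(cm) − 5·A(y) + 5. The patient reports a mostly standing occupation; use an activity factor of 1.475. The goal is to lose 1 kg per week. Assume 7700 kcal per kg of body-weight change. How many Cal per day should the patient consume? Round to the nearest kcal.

Mifflin-St Jeor (male): BMR = 10(67.5) + 6.25(179) − 5(78) + 5 = 675 + 1118.75 − 390 + 5 = 1408.75 kcal/day.
TEE = 1408.75 × 1.475 = 2077.9063 kcal/day.
Required daily deficit = 1 × 7700 ÷ 7 = 1100 kcal/day.
Target intake = 2077.9063 − 1100 = 977.9063 kcal/day.

978 Cal per day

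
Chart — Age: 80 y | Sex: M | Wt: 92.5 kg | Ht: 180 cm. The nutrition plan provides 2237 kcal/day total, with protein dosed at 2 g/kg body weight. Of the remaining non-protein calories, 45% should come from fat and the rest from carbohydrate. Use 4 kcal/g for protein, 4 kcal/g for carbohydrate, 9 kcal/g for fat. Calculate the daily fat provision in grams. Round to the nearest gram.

75 g/day

Protein = 2 × 92.5 = 185 g → 185 × 4 = 740 kcal.
Non-protein calories = 2237 − 740 = 1497 kcal.
Fat: 45% × 1497 = 673.65 kcal; carbohydrate: 823.35 kcal.
Fat: 673.65 kcal ÷ 9 kcal/g = 74.85 g.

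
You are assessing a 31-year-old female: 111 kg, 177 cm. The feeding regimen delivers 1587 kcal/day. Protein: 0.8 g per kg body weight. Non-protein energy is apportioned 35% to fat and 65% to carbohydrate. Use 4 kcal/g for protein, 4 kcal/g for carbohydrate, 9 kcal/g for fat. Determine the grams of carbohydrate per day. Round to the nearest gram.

200 g/day

Protein = 0.8 × 111 = 88.8 g → 88.8 × 4 = 355.2 kcal.
Non-protein calories = 1587 − 355.2 = 1231.8 kcal.
Fat: 35% × 1231.8 = 431.13 kcal; carbohydrate: 800.67 kcal.
Carbohydrate: 800.67 kcal ÷ 4 kcal/g = 200.1675 g.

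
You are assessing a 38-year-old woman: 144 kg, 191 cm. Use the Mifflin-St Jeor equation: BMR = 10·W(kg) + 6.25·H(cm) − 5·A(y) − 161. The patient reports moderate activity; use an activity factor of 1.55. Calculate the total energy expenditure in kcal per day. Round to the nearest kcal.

3538 kcal per day

Mifflin-St Jeor (female): BMR = 10(144) + 6.25(191) − 5(38) − 161 = 1440 + 1193.75 − 190 − 161 = 2282.75 kcal/day.
TEE = BMR × activity factor = 2282.75 × 1.55 = 3538.2625 kcal/day.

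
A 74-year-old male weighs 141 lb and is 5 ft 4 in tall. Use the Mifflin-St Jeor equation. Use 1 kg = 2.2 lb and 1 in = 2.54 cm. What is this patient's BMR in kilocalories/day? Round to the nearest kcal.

Convert to metric: weight = 141 ÷ 2.2 = 64.0909 kg; height = (5×12 + 4) × 2.54 = 64 × 2.54 = 162.56 cm.
Mifflin-St Jeor (male): BMR = 10(64.0909) + 6.25(162.56) − 5(74) + 5 = 640.9091 + 1016 − 370 + 5 = 1291.9091 kcal/day.

1292 kilocalories/day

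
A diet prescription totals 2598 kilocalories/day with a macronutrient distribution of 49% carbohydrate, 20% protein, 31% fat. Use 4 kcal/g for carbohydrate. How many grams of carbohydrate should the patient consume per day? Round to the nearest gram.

318 g/day

Carbohydrate energy = 49% × 2598 = 1273.02 kcal.
At 4 kcal/g: 1273.02 ÷ 4 = 318.255 g.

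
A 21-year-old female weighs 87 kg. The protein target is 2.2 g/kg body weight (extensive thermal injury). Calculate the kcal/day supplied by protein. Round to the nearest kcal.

766 kcal/day

Protein = 2.2 g/kg × 87 kg = 191.4 g/day.
Protein energy = 191.4 g × 4 kcal/g = 765.6 kcal/day.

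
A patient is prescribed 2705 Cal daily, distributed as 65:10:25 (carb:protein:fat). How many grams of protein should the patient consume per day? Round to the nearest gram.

Protein energy = 10% × 2705 = 270.5 kcal.
At 4 kcal/g: 270.5 ÷ 4 = 67.625 g.

68 g/day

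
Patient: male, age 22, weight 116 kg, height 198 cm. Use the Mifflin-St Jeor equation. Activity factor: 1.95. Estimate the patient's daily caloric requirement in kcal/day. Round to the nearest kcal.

4470 kcal/day

Mifflin-St Jeor (male): BMR = 10(116) + 6.25(198) − 5(22) + 5 = 1160 + 1237.5 − 110 + 5 = 2292.5 kcal/day.
TEE = BMR × activity factor = 2292.5 × 1.95 = 4470.375 kcal/day.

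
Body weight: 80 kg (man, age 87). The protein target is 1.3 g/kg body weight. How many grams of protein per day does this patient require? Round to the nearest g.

Protein = 1.3 g/kg × 80 kg = 104 g/day.

104 g/day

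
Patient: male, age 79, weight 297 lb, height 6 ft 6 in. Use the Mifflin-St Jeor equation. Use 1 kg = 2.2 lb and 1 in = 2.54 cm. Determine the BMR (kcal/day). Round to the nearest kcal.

2198 kcal/day

Convert to metric: weight = 297 ÷ 2.2 = 135 kg; height = (6×12 + 6) × 2.54 = 78 × 2.54 = 198.12 cm.
Mifflin-St Jeor (male): BMR = 10(135) + 6.25(198.12) − 5(79) + 5 = 1350 + 1238.25 − 395 + 5 = 2198.25 kcal/day.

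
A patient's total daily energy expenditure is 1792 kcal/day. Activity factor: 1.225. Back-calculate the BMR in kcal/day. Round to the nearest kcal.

BMR = TEE ÷ activity factor = 1792 ÷ 1.225 = 1462.8571 kcal/day.

1463 kcal/day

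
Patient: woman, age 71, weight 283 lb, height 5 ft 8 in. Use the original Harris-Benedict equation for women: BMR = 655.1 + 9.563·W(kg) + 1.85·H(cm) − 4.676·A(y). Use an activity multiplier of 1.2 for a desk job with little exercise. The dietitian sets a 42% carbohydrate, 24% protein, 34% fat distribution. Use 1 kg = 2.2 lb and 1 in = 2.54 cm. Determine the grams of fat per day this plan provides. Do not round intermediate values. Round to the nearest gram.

Convert to metric: weight = 283 ÷ 2.2 = 128.6364 kg; height = (5×12 + 8) × 2.54 = 68 × 2.54 = 172.72 cm.
Harris-Benedict: BMR = 655.1 + 9.563(128.6364) + 1.85(172.72) − 4.676(71) = 1872.7855 kcal/day.
TEE = 1872.7855 × 1.2 = 2247.3427 kcal/day.
Fat energy = 34% × 2247.3427 = 764.0965 kcal.
Fat = 764.0965 ÷ 9 kcal/g = 84.8996 g.

85 g/day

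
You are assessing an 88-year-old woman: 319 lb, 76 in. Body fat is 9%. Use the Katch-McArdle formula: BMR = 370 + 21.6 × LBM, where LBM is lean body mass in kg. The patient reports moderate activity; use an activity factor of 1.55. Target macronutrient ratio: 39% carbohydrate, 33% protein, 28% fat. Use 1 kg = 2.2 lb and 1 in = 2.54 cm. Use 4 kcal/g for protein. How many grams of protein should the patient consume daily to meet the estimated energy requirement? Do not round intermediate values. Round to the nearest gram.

Convert to metric: weight = 319 ÷ 2.2 = 145 kg; height = 76 × 2.54 = 193.04 cm.
LBM = 145 × (1 − 0.09) = 131.95 kg. Katch-McArdle: BMR = 370 + 21.6 × 131.95 = 3220.12 kcal/day.
TEE = 3220.12 × 1.55 = 4991.186 kcal/day.
Protein energy = 33% × 4991.186 = 1647.0914 kcal.
Protein = 1647.0914 ÷ 4 kcal/g = 411.7728 g.

412 g/day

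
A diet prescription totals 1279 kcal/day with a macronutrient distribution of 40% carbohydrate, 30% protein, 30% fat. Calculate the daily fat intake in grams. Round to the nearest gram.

Fat energy = 30% × 1279 = 383.7 kcal.
At 9 kcal/g: 383.7 ÷ 9 = 42.6333 g.

43 g/day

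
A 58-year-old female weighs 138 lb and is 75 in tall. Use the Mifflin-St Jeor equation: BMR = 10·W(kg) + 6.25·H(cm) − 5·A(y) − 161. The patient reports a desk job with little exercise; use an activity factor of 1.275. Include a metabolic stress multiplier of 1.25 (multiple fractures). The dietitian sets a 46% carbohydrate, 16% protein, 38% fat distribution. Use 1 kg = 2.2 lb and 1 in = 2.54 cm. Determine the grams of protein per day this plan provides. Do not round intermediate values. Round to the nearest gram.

87 g/day

Convert to metric: weight = 138 ÷ 2.2 = 62.7273 kg; height = 75 × 2.54 = 190.5 cm.
Mifflin-St Jeor (female): BMR = 10(62.7273) + 6.25(190.5) − 5(58) − 161 = 627.2727 + 1190.625 − 290 − 161 = 1366.8977 kcal/day.
TEE = 1366.8977 × 1.275 = 1742.7946 kcal/day.
With stress factor 1.25: 1742.7946 × 1.25 = 2178.4933 kcal/day.
Protein energy = 16% × 2178.4933 = 348.5589 kcal.
Protein = 348.5589 ÷ 4 kcal/g = 87.1397 g.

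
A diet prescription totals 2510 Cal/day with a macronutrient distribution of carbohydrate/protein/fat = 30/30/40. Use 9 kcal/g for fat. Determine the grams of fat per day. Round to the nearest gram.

112 g/day

Fat energy = 40% × 2510 = 1004 kcal.
At 9 kcal/g: 1004 ÷ 9 = 111.5556 g.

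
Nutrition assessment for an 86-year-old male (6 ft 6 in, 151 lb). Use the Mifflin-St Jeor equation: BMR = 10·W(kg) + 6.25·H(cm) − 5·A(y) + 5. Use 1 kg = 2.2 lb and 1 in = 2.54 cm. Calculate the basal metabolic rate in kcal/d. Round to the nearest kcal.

1500 kcal/d

Convert to metric: weight = 151 ÷ 2.2 = 68.6364 kg; height = (6×12 + 6) × 2.54 = 78 × 2.54 = 198.12 cm.
Mifflin-St Jeor (male): BMR = 10(68.6364) + 6.25(198.12) − 5(86) + 5 = 686.3636 + 1238.25 − 430 + 5 = 1499.6136 kcal/day.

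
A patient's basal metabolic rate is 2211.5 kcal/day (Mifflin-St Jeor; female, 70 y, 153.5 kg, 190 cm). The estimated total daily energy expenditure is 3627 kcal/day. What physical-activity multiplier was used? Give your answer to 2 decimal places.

1.64

Activity factor = TEE ÷ BMR = 3627 ÷ 2211.5 = 1.64.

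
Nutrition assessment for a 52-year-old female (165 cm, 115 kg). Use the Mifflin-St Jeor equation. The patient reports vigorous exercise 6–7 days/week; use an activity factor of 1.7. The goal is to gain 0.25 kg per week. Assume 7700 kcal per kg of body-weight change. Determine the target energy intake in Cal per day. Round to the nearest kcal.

Mifflin-St Jeor (female): BMR = 10(115) + 6.25(165) − 5(52) − 161 = 1150 + 1031.25 − 260 − 161 = 1760.25 kcal/day.
TEE = 1760.25 × 1.7 = 2992.425 kcal/day.
Required daily surplus = 0.25 × 7700 ÷ 7 = 275 kcal/day.
Target intake = 2992.425 + 275 = 3267.425 kcal/day.

3267 Cal per day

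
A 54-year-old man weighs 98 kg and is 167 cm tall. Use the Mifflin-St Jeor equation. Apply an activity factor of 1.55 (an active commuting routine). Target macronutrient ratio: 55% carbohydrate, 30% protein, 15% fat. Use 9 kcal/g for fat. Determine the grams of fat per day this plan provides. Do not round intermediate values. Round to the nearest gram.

Mifflin-St Jeor (male): BMR = 10(98) + 6.25(167) − 5(54) + 5 = 980 + 1043.75 − 270 + 5 = 1758.75 kcal/day.
TEE = 1758.75 × 1.55 = 2726.0625 kcal/day.
Fat energy = 15% × 2726.0625 = 408.9094 kcal.
Fat = 408.9094 ÷ 9 kcal/g = 45.4344 g.

45 g/day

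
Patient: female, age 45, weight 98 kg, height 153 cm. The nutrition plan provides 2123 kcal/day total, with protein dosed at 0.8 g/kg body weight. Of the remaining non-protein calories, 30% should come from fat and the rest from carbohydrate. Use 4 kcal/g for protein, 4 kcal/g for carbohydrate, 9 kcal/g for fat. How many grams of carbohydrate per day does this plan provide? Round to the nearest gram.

317 g/day

Protein = 0.8 × 98 = 78.4 g → 78.4 × 4 = 313.6 kcal.
Non-protein calories = 2123 − 313.6 = 1809.4 kcal.
Fat: 30% × 1809.4 = 542.82 kcal; carbohydrate: 1266.58 kcal.
Carbohydrate: 1266.58 kcal ÷ 4 kcal/g = 316.645 g.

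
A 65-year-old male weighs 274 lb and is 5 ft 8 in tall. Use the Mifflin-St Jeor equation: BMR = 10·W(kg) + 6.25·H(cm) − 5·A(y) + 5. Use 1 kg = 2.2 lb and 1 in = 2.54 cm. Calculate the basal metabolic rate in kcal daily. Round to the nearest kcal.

Convert to metric: weight = 274 ÷ 2.2 = 124.5455 kg; height = (5×12 + 8) × 2.54 = 68 × 2.54 = 172.72 cm.
Mifflin-St Jeor (male): BMR = 10(124.5455) + 6.25(172.72) − 5(65) + 5 = 1245.4545 + 1079.5 − 325 + 5 = 2004.9545 kcal/day.

2005 kcal daily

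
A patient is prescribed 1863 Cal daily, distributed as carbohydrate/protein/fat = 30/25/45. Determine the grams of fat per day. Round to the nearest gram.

93 g/day

Fat energy = 45% × 1863 = 838.35 kcal.
At 9 kcal/g: 838.35 ÷ 9 = 93.15 g.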